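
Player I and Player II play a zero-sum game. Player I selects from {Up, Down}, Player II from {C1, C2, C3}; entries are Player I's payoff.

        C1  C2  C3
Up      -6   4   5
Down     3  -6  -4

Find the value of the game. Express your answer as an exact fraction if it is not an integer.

-24/19

Row minima: Up → -6, Down → -6; maximin = -6.
Column maxima: C1 → 3, C2 → 4, C3 → 5; minimax = 3.
-6 ≠ 3, so there is no saddle point; optimal play is mixed.
C3 is strictly dominated by C2 (it gives Player I strictly more in every row), so Player II never plays it.
On the remaining 2×2 (Up, Down vs C1, C2):
Let Player I play Up with probability p. Expected payoff against C1: (-6)p + 3(1−p) = −9p + 3; against C2: 4p + (-6)(1−p) = 10p − 6.
Setting these equal: −9p + 3 = 10p − 6 ⇒ −19p = -9 ⇒ p = 9/19, and the value is (-9)·(9/19) + 3 = -24/19.
For Player II: with q = P(C1), equating Up's and Down's payoffs gives −10q + 4 = 9q − 6 ⇒ q = 10/19.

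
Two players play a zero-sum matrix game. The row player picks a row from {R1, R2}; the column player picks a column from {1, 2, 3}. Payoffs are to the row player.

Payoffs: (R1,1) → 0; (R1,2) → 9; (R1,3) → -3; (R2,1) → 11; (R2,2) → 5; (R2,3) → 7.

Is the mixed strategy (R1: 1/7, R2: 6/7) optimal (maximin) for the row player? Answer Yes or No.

Against 1 this mix gives (1/7)·0 + (6/7)·11 = 66/7.
Against 2 this mix gives (1/7)·9 + (6/7)·5 = 39/7.
Against 3 this mix gives (1/7)·(-3) + (6/7)·7 = 39/7.
All of the column player's active replies (2, 3) yield 39/7, and no column does worse for the row player. The mix makes the column player indifferent and guarantees 39/7, so it is optimal.

Yes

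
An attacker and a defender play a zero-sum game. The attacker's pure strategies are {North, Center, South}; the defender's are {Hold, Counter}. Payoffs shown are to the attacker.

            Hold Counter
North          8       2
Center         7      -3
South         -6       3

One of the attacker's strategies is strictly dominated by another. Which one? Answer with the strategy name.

Center

North gives a strictly higher payoff than Center against every column: 8 > 7, 2 > -3.
So Center is strictly dominated and the attacker never plays it.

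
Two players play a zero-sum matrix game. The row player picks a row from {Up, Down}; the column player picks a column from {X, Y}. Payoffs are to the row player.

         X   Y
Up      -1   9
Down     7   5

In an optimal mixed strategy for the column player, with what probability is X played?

Row minima: Up → -1, Down → 5; maximin = 5.
Column maxima: X → 7, Y → 9; minimax = 7.
5 ≠ 7, so there is no saddle point; optimal play is mixed.
Let the row player play Up with probability p. Expected payoff against X: (-1)p + 7(1−p) = −8p + 7; against Y: 9p + 5(1−p) = 4p + 5.
Setting these equal: −8p + 7 = 4p + 5 ⇒ −12p = -2 ⇒ p = 1/6, and the value is (-8)·(1/6) + 7 = 17/3.
For the column player: with q = P(X), equating Up's and Down's payoffs gives −10q + 9 = 2q + 5 ⇒ q = 1/3.

1/3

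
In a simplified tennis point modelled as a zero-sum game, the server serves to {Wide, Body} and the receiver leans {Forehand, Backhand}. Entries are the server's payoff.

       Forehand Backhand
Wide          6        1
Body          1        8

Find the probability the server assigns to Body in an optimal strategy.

5/12

Row minima: Wide → 1, Body → 1; maximin = 1.
Column maxima: Forehand → 6, Backhand → 8; minimax = 6.
1 ≠ 6, so there is no saddle point; optimal play is mixed.
Let the server play Wide with probability p. Expected payoff against Forehand: 6p + 1(1−p) = 5p + 1; against Backhand: 1p + 8(1−p) = −7p + 8.
Setting these equal: 5p + 1 = −7p + 8 ⇒ 12p = 7 ⇒ p = 7/12, and the value is (5)·(7/12) + 1 = 47/12.
For the receiver: with q = P(Forehand), equating Wide's and Body's payoffs gives 5q + 1 = −7q + 8 ⇒ q = 7/12.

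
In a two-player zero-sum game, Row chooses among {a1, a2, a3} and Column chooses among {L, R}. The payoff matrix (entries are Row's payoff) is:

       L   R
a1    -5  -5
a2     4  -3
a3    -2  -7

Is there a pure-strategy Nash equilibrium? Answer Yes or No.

Row minima: a1 → -5, a2 → -3, a3 → -7; maximin = -3.
Column maxima: L → 4, R → -3; minimax = -3.
maximin = minimax = -3, so a saddle point exists.

Yes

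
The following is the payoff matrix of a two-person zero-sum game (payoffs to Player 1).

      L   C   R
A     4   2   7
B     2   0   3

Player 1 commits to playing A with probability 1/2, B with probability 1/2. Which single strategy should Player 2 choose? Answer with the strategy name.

If Player 2 plays L, Player 1's expected payoff is (1/2)·4 + (1/2)·2 = 3.
If Player 2 plays C, Player 1's expected payoff is (1/2)·2 + (1/2)·0 = 1.
If Player 2 plays R, Player 1's expected payoff is (1/2)·7 + (1/2)·3 = 5.
Player 2 minimizes Player 1's payoff; the smallest is 1, so the best response is C.

C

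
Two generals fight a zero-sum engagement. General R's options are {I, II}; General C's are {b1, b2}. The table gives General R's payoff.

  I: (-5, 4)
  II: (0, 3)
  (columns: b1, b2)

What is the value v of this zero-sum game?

Row minima: I → -5, II → 0; maximin = 0.
Column maxima: b1 → 0, b2 → 4; minimax = 0.
Since maximin = minimax = 0, there is a saddle point and the value is 0.

0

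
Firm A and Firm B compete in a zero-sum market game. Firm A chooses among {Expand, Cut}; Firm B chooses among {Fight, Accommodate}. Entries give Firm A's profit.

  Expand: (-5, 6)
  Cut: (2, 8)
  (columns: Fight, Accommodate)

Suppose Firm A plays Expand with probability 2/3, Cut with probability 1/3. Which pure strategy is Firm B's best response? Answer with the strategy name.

If Firm B plays Fight, Firm A's expected payoff is (2/3)·(-5) + (1/3)·2 = -8/3.
If Firm B plays Accommodate, Firm A's expected payoff is (2/3)·6 + (1/3)·8 = 20/3.
Firm B minimizes Firm A's payoff; the smallest is -8/3, so the best response is Fight.

Fight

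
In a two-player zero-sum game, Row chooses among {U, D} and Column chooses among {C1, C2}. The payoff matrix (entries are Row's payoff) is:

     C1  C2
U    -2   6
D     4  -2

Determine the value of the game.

Row minima: U → -2, D → -2; maximin = -2.
Column maxima: C1 → 4, C2 → 6; minimax = 4.
-2 ≠ 4, so there is no saddle point; optimal play is mixed.
Let Row play U with probability p. Expected payoff against C1: (-2)p + 4(1−p) = −6p + 4; against C2: 6p + (-2)(1−p) = 8p − 2.
Setting these equal: −6p + 4 = 8p − 2 ⇒ −14p = -6 ⇒ p = 3/7, and the value is (-6)·(3/7) + 4 = 10/7.
For Column: with q = P(C1), equating U's and D's payoffs gives −8q + 6 = 6q − 2 ⇒ q = 4/7.

10/7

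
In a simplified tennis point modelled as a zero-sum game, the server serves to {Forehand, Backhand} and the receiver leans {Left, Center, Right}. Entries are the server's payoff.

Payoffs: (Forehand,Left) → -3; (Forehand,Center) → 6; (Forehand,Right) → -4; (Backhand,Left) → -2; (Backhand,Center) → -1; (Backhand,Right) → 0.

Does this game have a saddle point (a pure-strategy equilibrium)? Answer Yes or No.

Row minima: Forehand → -4, Backhand → -2; maximin = -2.
Column maxima: Left → -2, Center → 6, Right → 0; minimax = -2.
maximin = minimax = -2, so a saddle point exists.

Yes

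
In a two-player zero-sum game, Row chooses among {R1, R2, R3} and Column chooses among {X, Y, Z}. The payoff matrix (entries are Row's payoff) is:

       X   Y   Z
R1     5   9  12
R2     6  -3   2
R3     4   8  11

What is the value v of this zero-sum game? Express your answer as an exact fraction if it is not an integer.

69/13

Row minima: R1 → 5, R2 → -3, R3 → 4; maximin = 5.
Column maxima: X → 6, Y → 9, Z → 12; minimax = 6.
5 ≠ 6, so there is no saddle point; optimal play is mixed.
R3 is strictly dominated by R1, so Row never plays it.
Z is strictly dominated by Y (it gives Row strictly more in every row), so Column never plays it.
On the remaining 2×2 (R1, R2 vs X, Y):
Let Row play R1 with probability p. Expected payoff against X: 5p + 6(1−p) = −p + 6; against Y: 9p + (-3)(1−p) = 12p − 3.
Setting these equal: −p + 6 = 12p − 3 ⇒ −13p = -9 ⇒ p = 9/13, and the value is (-1)·(9/13) + 6 = 69/13.
For Column: with q = P(X), equating R1's and R2's payoffs gives −4q + 9 = 9q − 3 ⇒ q = 12/13.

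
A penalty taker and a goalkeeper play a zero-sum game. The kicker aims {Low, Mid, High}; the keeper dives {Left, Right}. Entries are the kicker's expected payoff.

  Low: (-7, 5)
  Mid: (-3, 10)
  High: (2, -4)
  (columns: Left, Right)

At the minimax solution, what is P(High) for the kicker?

Row minima: Low → -7, Mid → -3, High → -4; maximin = -3.
Column maxima: Left → 2, Right → 10; minimax = 2.
-3 ≠ 2, so there is no saddle point; optimal play is mixed.
Low is strictly dominated by Mid, so the kicker never plays it.
On the remaining 2×2 (Mid, High vs Left, Right):
Let the kicker play Mid with probability p. Expected payoff against Left: (-3)p + 2(1−p) = −5p + 2; against Right: 10p + (-4)(1−p) = 14p − 4.
Setting these equal: −5p + 2 = 14p − 4 ⇒ −19p = -6 ⇒ p = 6/19, and the value is (-5)·(6/19) + 2 = 8/19.
For the keeper: with q = P(Left), equating Mid's and High's payoffs gives −13q + 10 = 6q − 4 ⇒ q = 14/19.

13/19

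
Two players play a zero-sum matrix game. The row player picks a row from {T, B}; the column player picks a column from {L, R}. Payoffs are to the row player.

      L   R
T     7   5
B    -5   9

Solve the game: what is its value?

11/2

Row minima: T → 5, B → -5; maximin = 5.
Column maxima: L → 7, R → 9; minimax = 7.
5 ≠ 7, so there is no saddle point; optimal play is mixed.
Let the row player play T with probability p. Expected payoff against L: 7p + (-5)(1−p) = 12p − 5; against R: 5p + 9(1−p) = −4p + 9.
Setting these equal: 12p − 5 = −4p + 9 ⇒ 16p = 14 ⇒ p = 7/8, and the value is (12)·(7/8) − 5 = 11/2.
For the column player: with q = P(L), equating T's and B's payoffs gives 2q + 5 = −14q + 9 ⇒ q = 1/4.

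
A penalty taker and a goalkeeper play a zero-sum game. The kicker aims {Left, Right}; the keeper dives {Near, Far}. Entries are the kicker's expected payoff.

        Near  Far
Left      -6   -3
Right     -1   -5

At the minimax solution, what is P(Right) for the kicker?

Row minima: Left → -6, Right → -5; maximin = -5.
Column maxima: Near → -1, Far → -3; minimax = -3.
-5 ≠ -3, so there is no saddle point; optimal play is mixed.
Let the kicker play Left with probability p. Expected payoff against Near: (-6)p + (-1)(1−p) = −5p − 1; against Far: (-3)p + (-5)(1−p) = 2p − 5.
Setting these equal: −5p − 1 = 2p − 5 ⇒ −7p = -4 ⇒ p = 4/7, and the value is (-5)·(4/7) − 1 = -27/7.
For the keeper: with q = P(Near), equating Left's and Right's payoffs gives −3q − 3 = 4q − 5 ⇒ q = 2/7.

3/7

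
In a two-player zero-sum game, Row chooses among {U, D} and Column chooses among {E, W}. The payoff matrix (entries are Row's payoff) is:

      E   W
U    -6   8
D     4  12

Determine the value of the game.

Row minima: U → -6, D → 4; maximin = 4.
Column maxima: E → 4, W → 12; minimax = 4.
Since maximin = minimax = 4, there is a saddle point and the value is 4.

4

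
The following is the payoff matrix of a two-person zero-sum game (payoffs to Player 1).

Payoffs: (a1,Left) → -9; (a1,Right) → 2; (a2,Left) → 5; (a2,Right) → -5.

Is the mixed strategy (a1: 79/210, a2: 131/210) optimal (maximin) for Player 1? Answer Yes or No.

No

Against Left this mix gives (79/210)·(-9) + (131/210)·5 = -4/15.
Against Right this mix gives (79/210)·2 + (131/210)·(-5) = -71/30.
Player 2 will play Right, holding Player 1 to -71/30. Shifting weight toward the row that does better against Right would raise this floor (the equalizing mix achieves -5/3 against both Right and Left), so the proposed strategy is not optimal.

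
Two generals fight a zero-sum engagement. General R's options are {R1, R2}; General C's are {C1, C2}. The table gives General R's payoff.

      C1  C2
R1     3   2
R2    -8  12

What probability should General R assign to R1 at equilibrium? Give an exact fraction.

20/21

Row minima: R1 → 2, R2 → -8; maximin = 2.
Column maxima: C1 → 3, C2 → 12; minimax = 3.
2 ≠ 3, so there is no saddle point; optimal play is mixed.
Let General R play R1 with probability p. Expected payoff against C1: 3p + (-8)(1−p) = 11p − 8; against C2: 2p + 12(1−p) = −10p + 12.
Setting these equal: 11p − 8 = −10p + 12 ⇒ 21p = 20 ⇒ p = 20/21, and the value is (11)·(20/21) − 8 = 52/21.
For General C: with q = P(C1), equating R1's and R2's payoffs gives q + 2 = −20q + 12 ⇒ q = 10/21.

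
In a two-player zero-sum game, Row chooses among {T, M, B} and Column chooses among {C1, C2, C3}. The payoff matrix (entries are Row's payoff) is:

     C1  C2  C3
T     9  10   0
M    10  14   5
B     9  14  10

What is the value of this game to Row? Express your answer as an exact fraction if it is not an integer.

Row minima: T → 0, M → 5, B → 9; maximin = 9.
Column maxima: C1 → 10, C2 → 14, C3 → 10; minimax = 10.
9 ≠ 10, so there is no saddle point; optimal play is mixed.
T is strictly dominated by M, so Row never plays it.
C2 is strictly dominated by C1 (it gives Row strictly more in every row), so Column never plays it.
On the remaining 2×2 (M, B vs C1, C3):
Let Row play M with probability p. Expected payoff against C1: 10p + 9(1−p) = p + 9; against C3: 5p + 10(1−p) = −5p + 10.
Setting these equal: p + 9 = −5p + 10 ⇒ 6p = 1 ⇒ p = 1/6, and the value is (1)·(1/6) + 9 = 55/6.
For Column: with q = P(C1), equating M's and B's payoffs gives 5q + 5 = −q + 10 ⇒ q = 5/6.

55/6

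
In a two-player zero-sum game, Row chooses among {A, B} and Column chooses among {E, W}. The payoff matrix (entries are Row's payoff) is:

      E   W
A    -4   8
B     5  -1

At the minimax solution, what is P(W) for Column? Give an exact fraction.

1/2

Row minima: A → -4, B → -1; maximin = -1.
Column maxima: E → 5, W → 8; minimax = 5.
-1 ≠ 5, so there is no saddle point; optimal play is mixed.
Let Row play A with probability p. Expected payoff against E: (-4)p + 5(1−p) = −9p + 5; against W: 8p + (-1)(1−p) = 9p − 1.
Setting these equal: −9p + 5 = 9p − 1 ⇒ −18p = -6 ⇒ p = 1/3, and the value is (-9)·(1/3) + 5 = 2.
For Column: with q = P(E), equating A's and B's payoffs gives −12q + 8 = 6q − 1 ⇒ q = 1/2.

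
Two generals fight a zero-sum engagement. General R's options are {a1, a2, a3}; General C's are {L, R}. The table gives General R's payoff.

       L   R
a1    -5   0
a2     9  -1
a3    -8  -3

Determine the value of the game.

Row minima: a1 → -5, a2 → -1, a3 → -8; maximin = -1.
Column maxima: L → 9, R → 0; minimax = 0.
-1 ≠ 0, so there is no saddle point; optimal play is mixed.
a3 is strictly dominated by a1, so General R never plays it.
On the remaining 2×2 (a1, a2 vs L, R):
Let General R play a1 with probability p. Expected payoff against L: (-5)p + 9(1−p) = −14p + 9; against R: 0p + (-1)(1−p) = p − 1.
Setting these equal: −14p + 9 = p − 1 ⇒ −15p = -10 ⇒ p = 2/3, and the value is (-14)·(2/3) + 9 = -1/3.
For General C: with q = P(L), equating a1's and a2's payoffs gives −5q = 10q − 1 ⇒ q = 1/15.

-1/3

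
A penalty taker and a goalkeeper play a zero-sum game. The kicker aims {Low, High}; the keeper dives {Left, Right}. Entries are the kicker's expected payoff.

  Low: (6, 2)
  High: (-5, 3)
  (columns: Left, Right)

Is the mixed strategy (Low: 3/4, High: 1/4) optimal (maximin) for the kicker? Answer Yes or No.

No

Against Left this mix gives (3/4)·6 + (1/4)·(-5) = 13/4.
Against Right this mix gives (3/4)·2 + (1/4)·3 = 9/4.
The keeper will play Right, holding the kicker to 9/4. Shifting weight toward the row that does better against Right would raise this floor (the equalizing mix achieves 7/3 against both Right and Left), so the proposed strategy is not optimal.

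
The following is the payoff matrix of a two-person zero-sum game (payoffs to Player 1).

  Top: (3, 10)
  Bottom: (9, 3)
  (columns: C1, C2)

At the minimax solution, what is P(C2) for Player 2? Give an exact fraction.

6/13

Row minima: Top → 3, Bottom → 3; maximin = 3.
Column maxima: C1 → 9, C2 → 10; minimax = 9.
3 ≠ 9, so there is no saddle point; optimal play is mixed.
Let Player 1 play Top with probability p. Expected payoff against C1: 3p + 9(1−p) = −6p + 9; against C2: 10p + 3(1−p) = 7p + 3.
Setting these equal: −6p + 9 = 7p + 3 ⇒ −13p = -6 ⇒ p = 6/13, and the value is (-6)·(6/13) + 9 = 81/13.
For Player 2: with q = P(C1), equating Top's and Bottom's payoffs gives −7q + 10 = 6q + 3 ⇒ q = 7/13.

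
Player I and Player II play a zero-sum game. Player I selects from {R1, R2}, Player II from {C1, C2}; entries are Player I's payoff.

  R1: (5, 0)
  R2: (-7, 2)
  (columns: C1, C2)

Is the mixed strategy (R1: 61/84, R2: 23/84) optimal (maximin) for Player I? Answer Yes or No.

Against C1 this mix gives (61/84)·5 + (23/84)·(-7) = 12/7.
Against C2 this mix gives (61/84)·0 + (23/84)·2 = 23/42.
Player II will play C2, holding Player I to 23/42. Shifting weight toward the row that does better against C2 would raise this floor (the equalizing mix achieves 5/7 against both C2 and C1), so the proposed strategy is not optimal.

No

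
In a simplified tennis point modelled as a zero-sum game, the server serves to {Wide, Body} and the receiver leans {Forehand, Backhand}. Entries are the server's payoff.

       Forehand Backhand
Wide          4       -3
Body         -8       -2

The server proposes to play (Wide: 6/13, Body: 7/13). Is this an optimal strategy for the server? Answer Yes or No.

Against Forehand this mix gives (6/13)·4 + (7/13)·(-8) = -32/13.
Against Backhand this mix gives (6/13)·(-3) + (7/13)·(-2) = -32/13.
All of the receiver's active replies (Forehand, Backhand) yield -32/13, and no column does worse for the server. The mix makes the receiver indifferent and guarantees -32/13, so it is optimal.

Yes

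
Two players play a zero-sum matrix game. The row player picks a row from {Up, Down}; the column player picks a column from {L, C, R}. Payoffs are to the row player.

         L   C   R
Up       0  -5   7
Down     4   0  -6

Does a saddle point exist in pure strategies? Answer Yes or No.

Row minima: Up → -5, Down → -6; maximin = -5.
Column maxima: L → 4, C → 0, R → 7; minimax = 0.
-5 ≠ 0, so no pure-strategy equilibrium exists.

No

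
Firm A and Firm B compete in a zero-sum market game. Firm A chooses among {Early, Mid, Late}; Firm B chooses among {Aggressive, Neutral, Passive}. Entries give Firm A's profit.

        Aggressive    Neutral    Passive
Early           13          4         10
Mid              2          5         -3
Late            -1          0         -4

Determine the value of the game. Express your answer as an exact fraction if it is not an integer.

Row minima: Early → 4, Mid → -3, Late → -4; maximin = 4.
Column maxima: Aggressive → 13, Neutral → 5, Passive → 10; minimax = 5.
4 ≠ 5, so there is no saddle point; optimal play is mixed.
Late is strictly dominated by Early, so Firm A never plays it.
Aggressive is strictly dominated by Passive (it gives Firm A strictly more in every row), so Firm B never plays it.
On the remaining 2×2 (Early, Mid vs Neutral, Passive):
Let Firm A play Early with probability p. Expected payoff against Neutral: 4p + 5(1−p) = −p + 5; against Passive: 10p + (-3)(1−p) = 13p − 3.
Setting these equal: −p + 5 = 13p − 3 ⇒ −14p = -8 ⇒ p = 4/7, and the value is (-1)·(4/7) + 5 = 31/7.
For Firm B: with q = P(Neutral), equating Early's and Mid's payoffs gives −6q + 10 = 8q − 3 ⇒ q = 13/14.

31/7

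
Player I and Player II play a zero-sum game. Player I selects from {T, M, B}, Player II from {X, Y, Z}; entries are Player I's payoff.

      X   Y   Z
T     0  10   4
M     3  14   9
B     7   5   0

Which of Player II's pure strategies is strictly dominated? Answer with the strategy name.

Y

Z holds Player I's payoff strictly below Y in every row: 4 < 10, 9 < 14, 0 < 5.
So Y is strictly dominated for Player II.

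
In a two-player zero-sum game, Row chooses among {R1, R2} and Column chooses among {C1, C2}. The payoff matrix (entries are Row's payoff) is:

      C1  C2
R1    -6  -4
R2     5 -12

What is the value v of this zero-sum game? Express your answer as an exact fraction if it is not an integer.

Row minima: R1 → -6, R2 → -12; maximin = -6.
Column maxima: C1 → 5, C2 → -4; minimax = -4.
-6 ≠ -4, so there is no saddle point; optimal play is mixed.
Let Row play R1 with probability p. Expected payoff against C1: (-6)p + 5(1−p) = −11p + 5; against C2: (-4)p + (-12)(1−p) = 8p − 12.
Setting these equal: −11p + 5 = 8p − 12 ⇒ −19p = -17 ⇒ p = 17/19, and the value is (-11)·(17/19) + 5 = -92/19.
For Column: with q = P(C1), equating R1's and R2's payoffs gives −2q − 4 = 17q − 12 ⇒ q = 8/19.

-92/19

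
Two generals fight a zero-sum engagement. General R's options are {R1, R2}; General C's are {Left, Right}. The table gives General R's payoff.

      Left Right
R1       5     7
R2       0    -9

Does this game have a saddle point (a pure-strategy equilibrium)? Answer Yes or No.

Row minima: R1 → 5, R2 → -9; maximin = 5.
Column maxima: Left → 5, Right → 7; minimax = 5.
maximin = minimax = 5, so a saddle point exists.

Yes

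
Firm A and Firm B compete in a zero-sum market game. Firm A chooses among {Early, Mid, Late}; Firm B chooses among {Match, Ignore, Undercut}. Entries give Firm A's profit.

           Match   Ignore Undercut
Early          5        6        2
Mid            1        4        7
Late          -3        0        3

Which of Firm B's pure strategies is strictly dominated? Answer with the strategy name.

Ignore

Match holds Firm A's payoff strictly below Ignore in every row: 5 < 6, 1 < 4, -3 < 0.
So Ignore is strictly dominated for Firm B.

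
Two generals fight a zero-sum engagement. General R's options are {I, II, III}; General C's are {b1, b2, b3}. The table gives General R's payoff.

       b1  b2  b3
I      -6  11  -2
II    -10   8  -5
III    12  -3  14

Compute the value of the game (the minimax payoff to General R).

Row minima: I → -6, II → -10, III → -3; maximin = -3.
Column maxima: b1 → 12, b2 → 11, b3 → 14; minimax = 11.
-3 ≠ 11, so there is no saddle point; optimal play is mixed.
II is strictly dominated by I, so General R never plays it.
b3 is strictly dominated by b1 (it gives General R strictly more in every row), so General C never plays it.
On the remaining 2×2 (I, III vs b1, b2):
Let General R play I with probability p. Expected payoff against b1: (-6)p + 12(1−p) = −18p + 12; against b2: 11p + (-3)(1−p) = 14p − 3.
Setting these equal: −18p + 12 = 14p − 3 ⇒ −32p = -15 ⇒ p = 15/32, and the value is (-18)·(15/32) + 12 = 57/16.
For General C: with q = P(b1), equating I's and III's payoffs gives −17q + 11 = 15q − 3 ⇒ q = 7/16.

57/16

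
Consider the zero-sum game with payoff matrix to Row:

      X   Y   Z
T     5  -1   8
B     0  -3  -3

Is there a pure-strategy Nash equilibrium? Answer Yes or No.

Yes

Row minima: T → -1, B → -3; maximin = -1.
Column maxima: X → 5, Y → -1, Z → 8; minimax = -1.
maximin = minimax = -1, so a saddle point exists.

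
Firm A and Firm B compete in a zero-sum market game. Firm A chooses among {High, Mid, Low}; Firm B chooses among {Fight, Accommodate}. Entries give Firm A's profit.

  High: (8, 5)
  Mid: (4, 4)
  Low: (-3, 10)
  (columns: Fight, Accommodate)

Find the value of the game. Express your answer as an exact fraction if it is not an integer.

Row minima: High → 5, Mid → 4, Low → -3; maximin = 5.
Column maxima: Fight → 8, Accommodate → 10; minimax = 8.
5 ≠ 8, so there is no saddle point; optimal play is mixed.
Mid is strictly dominated by High, so Firm A never plays it.
On the remaining 2×2 (High, Low vs Fight, Accommodate):
Let Firm A play High with probability p. Expected payoff against Fight: 8p + (-3)(1−p) = 11p − 3; against Accommodate: 5p + 10(1−p) = −5p + 10.
Setting these equal: 11p − 3 = −5p + 10 ⇒ 16p = 13 ⇒ p = 13/16, and the value is (11)·(13/16) − 3 = 95/16.
For Firm B: with q = P(Fight), equating High's and Low's payoffs gives 3q + 5 = −13q + 10 ⇒ q = 5/16.

95/16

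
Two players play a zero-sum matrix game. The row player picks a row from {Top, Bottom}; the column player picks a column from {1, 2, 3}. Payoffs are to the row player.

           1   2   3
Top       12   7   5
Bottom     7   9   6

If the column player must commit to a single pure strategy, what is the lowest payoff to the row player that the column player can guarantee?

6

Column maxima: 1 → 12, 2 → 9, 3 → 6.
The smallest of these is 6.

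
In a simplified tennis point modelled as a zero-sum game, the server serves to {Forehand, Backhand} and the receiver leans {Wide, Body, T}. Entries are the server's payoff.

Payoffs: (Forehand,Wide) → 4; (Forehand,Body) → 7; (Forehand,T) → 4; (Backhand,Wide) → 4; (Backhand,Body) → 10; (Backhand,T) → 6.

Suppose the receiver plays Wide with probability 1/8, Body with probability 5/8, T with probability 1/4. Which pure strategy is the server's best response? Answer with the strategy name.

Expected payoff of Forehand: (1/8)·4 + (5/8)·7 + (1/4)·4 = 47/8.
Expected payoff of Backhand: (1/8)·4 + (5/8)·10 + (1/4)·6 = 33/4.
The largest is 33/4, so the server's best response is Backhand.

Backhand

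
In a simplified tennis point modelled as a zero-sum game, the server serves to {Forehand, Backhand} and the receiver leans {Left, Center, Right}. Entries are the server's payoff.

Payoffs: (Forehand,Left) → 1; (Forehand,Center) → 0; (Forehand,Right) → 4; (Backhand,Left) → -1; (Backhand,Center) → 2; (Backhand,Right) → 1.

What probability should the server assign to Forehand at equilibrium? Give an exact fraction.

3/4

Row minima: Forehand → 0, Backhand → -1; maximin = 0.
Column maxima: Left → 1, Center → 2, Right → 4; minimax = 1.
0 ≠ 1, so there is no saddle point; optimal play is mixed.
Right is strictly dominated by Left (it gives the server strictly more in every row), so the receiver never plays it.
On the remaining 2×2 (Forehand, Backhand vs Left, Center):
Let the server play Forehand with probability p. Expected payoff against Left: 1p + (-1)(1−p) = 2p − 1; against Center: 0p + 2(1−p) = −2p + 2.
Setting these equal: 2p − 1 = −2p + 2 ⇒ 4p = 3 ⇒ p = 3/4, and the value is (2)·(3/4) − 1 = 1/2.
For the receiver: with q = P(Left), equating Forehand's and Backhand's payoffs gives q = −3q + 2 ⇒ q = 1/2.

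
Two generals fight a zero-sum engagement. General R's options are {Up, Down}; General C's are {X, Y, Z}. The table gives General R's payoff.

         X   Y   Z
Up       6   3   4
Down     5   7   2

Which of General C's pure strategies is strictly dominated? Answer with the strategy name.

Z holds General R's payoff strictly below X in every row: 4 < 6, 2 < 5.
So X is strictly dominated for General C.

X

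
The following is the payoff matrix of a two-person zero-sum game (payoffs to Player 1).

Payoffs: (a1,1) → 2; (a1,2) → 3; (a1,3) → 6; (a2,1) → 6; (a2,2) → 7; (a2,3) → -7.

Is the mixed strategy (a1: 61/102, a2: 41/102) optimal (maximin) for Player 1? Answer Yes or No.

Against 1 this mix gives (61/102)·2 + (41/102)·6 = 184/51.
Against 2 this mix gives (61/102)·3 + (41/102)·7 = 235/51.
Against 3 this mix gives (61/102)·6 + (41/102)·(-7) = 79/102.
Player 2 will play 3, holding Player 1 to 79/102. Shifting weight toward the row that does better against 3 would raise this floor (the equalizing mix achieves 50/17 against both 3 and 1), so the proposed strategy is not optimal.

No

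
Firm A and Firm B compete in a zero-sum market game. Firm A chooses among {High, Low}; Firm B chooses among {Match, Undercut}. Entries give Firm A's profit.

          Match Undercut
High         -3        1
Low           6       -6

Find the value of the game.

-3/4

Row minima: High → -3, Low → -6; maximin = -3.
Column maxima: Match → 6, Undercut → 1; minimax = 1.
-3 ≠ 1, so there is no saddle point; optimal play is mixed.
Let Firm A play High with probability p. Expected payoff against Match: (-3)p + 6(1−p) = −9p + 6; against Undercut: 1p + (-6)(1−p) = 7p − 6.
Setting these equal: −9p + 6 = 7p − 6 ⇒ −16p = -12 ⇒ p = 3/4, and the value is (-9)·(3/4) + 6 = -3/4.
For Firm B: with q = P(Match), equating High's and Low's payoffs gives −4q + 1 = 12q − 6 ⇒ q = 7/16.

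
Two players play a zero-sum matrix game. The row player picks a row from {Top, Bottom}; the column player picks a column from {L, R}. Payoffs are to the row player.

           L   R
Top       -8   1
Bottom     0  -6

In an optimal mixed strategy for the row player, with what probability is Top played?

2/5

Row minima: Top → -8, Bottom → -6; maximin = -6.
Column maxima: L → 0, R → 1; minimax = 0.
-6 ≠ 0, so there is no saddle point; optimal play is mixed.
Let the row player play Top with probability p. Expected payoff against L: (-8)p + 0(1−p) = −8p; against R: 1p + (-6)(1−p) = 7p − 6.
Setting these equal: −8p = 7p − 6 ⇒ −15p = -6 ⇒ p = 2/5, and the value is (-8)·(2/5) = -16/5.
For the column player: with q = P(L), equating Top's and Bottom's payoffs gives −9q + 1 = 6q − 6 ⇒ q = 7/15.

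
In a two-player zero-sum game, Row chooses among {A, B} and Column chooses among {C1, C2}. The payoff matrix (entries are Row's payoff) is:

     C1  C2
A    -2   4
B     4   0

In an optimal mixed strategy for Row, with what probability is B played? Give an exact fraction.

Row minima: A → -2, B → 0; maximin = 0.
Column maxima: C1 → 4, C2 → 4; minimax = 4.
0 ≠ 4, so there is no saddle point; optimal play is mixed.
Let Row play A with probability p. Expected payoff against C1: (-2)p + 4(1−p) = −6p + 4; against C2: 4p + 0(1−p) = 4p.
Setting these equal: −6p + 4 = 4p ⇒ −10p = -4 ⇒ p = 2/5, and the value is (-6)·(2/5) + 4 = 8/5.
For Column: with q = P(C1), equating A's and B's payoffs gives −6q + 4 = 4q ⇒ q = 2/5.

3/5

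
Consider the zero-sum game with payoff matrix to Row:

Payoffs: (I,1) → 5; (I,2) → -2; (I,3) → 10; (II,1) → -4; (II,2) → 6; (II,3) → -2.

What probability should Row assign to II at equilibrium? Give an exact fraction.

7/17

Row minima: I → -2, II → -4; maximin = -2.
Column maxima: 1 → 5, 2 → 6, 3 → 10; minimax = 5.
-2 ≠ 5, so there is no saddle point; optimal play is mixed.
3 is strictly dominated by 1 (it gives Row strictly more in every row), so Column never plays it.
On the remaining 2×2 (I, II vs 1, 2):
Let Row play I with probability p. Expected payoff against 1: 5p + (-4)(1−p) = 9p − 4; against 2: (-2)p + 6(1−p) = −8p + 6.
Setting these equal: 9p − 4 = −8p + 6 ⇒ 17p = 10 ⇒ p = 10/17, and the value is (9)·(10/17) − 4 = 22/17.
For Column: with q = P(1), equating I's and II's payoffs gives 7q − 2 = −10q + 6 ⇒ q = 8/17.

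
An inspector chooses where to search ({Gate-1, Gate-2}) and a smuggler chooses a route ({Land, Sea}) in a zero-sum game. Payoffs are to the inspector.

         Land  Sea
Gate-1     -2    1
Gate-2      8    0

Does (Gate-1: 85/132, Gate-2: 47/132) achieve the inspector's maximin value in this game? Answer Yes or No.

Against Land this mix gives (85/132)·(-2) + (47/132)·8 = 103/66.
Against Sea this mix gives (85/132)·1 + (47/132)·0 = 85/132.
The smuggler will play Sea, holding the inspector to 85/132. Shifting weight toward the row that does better against Sea would raise this floor (the equalizing mix achieves 8/11 against both Sea and Land), so the proposed strategy is not optimal.

No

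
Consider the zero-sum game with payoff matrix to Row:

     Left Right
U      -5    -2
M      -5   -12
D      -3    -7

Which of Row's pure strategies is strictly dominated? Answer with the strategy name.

M

D gives a strictly higher payoff than M against every column: -3 > -5, -7 > -12.
So M is strictly dominated and Row never plays it.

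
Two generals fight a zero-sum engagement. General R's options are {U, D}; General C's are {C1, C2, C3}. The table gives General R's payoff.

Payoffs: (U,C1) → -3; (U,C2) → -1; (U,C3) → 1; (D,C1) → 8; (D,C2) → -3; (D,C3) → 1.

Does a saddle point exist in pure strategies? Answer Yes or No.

No

Row minima: U → -3, D → -3; maximin = -3.
Column maxima: C1 → 8, C2 → -1, C3 → 1; minimax = -1.
-3 ≠ -1, so no pure-strategy equilibrium exists.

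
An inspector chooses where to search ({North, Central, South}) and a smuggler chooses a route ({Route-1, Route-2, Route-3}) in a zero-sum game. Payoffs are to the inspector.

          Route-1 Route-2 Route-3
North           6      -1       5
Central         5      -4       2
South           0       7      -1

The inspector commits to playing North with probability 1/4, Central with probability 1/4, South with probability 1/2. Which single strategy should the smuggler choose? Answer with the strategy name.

Route-3

If the smuggler plays Route-1, the inspector's expected payoff is (1/4)·6 + (1/4)·5 + (1/2)·0 = 11/4.
If the smuggler plays Route-2, the inspector's expected payoff is (1/4)·(-1) + (1/4)·(-4) + (1/2)·7 = 9/4.
If the smuggler plays Route-3, the inspector's expected payoff is (1/4)·5 + (1/4)·2 + (1/2)·(-1) = 5/4.
The smuggler minimizes the inspector's payoff; the smallest is 5/4, so the best response is Route-3.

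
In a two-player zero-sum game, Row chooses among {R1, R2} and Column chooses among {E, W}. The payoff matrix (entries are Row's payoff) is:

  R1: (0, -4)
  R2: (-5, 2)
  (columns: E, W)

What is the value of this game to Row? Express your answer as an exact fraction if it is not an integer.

Row minima: R1 → -4, R2 → -5; maximin = -4.
Column maxima: E → 0, W → 2; minimax = 0.
-4 ≠ 0, so there is no saddle point; optimal play is mixed.
Let Row play R1 with probability p. Expected payoff against E: 0p + (-5)(1−p) = 5p − 5; against W: (-4)p + 2(1−p) = −6p + 2.
Setting these equal: 5p − 5 = −6p + 2 ⇒ 11p = 7 ⇒ p = 7/11, and the value is (5)·(7/11) − 5 = -20/11.
For Column: with q = P(E), equating R1's and R2's payoffs gives 4q − 4 = −7q + 2 ⇒ q = 6/11.

-20/11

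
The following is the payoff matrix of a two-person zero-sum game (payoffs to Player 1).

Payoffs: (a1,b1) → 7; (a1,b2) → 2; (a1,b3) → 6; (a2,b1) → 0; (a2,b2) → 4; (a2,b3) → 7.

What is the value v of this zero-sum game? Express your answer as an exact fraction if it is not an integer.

Row minima: a1 → 2, a2 → 0; maximin = 2.
Column maxima: b1 → 7, b2 → 4, b3 → 7; minimax = 4.
2 ≠ 4, so there is no saddle point; optimal play is mixed.
b3 is strictly dominated by b2 (it gives Player 1 strictly more in every row), so Player 2 never plays it.
On the remaining 2×2 (a1, a2 vs b1, b2):
Let Player 1 play a1 with probability p. Expected payoff against b1: 7p + 0(1−p) = 7p; against b2: 2p + 4(1−p) = −2p + 4.
Setting these equal: 7p = −2p + 4 ⇒ 9p = 4 ⇒ p = 4/9, and the value is (7)·(4/9) = 28/9.
For Player 2: with q = P(b1), equating a1's and a2's payoffs gives 5q + 2 = −4q + 4 ⇒ q = 2/9.

28/9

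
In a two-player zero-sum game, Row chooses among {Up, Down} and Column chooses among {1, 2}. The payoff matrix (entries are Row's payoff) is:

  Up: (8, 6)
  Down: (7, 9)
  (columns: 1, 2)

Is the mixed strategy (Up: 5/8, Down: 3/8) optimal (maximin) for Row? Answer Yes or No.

Against 1 this mix gives (5/8)·8 + (3/8)·7 = 61/8.
Against 2 this mix gives (5/8)·6 + (3/8)·9 = 57/8.
Column will play 2, holding Row to 57/8. Shifting weight toward the row that does better against 2 would raise this floor (the equalizing mix achieves 15/2 against both 2 and 1), so the proposed strategy is not optimal.

No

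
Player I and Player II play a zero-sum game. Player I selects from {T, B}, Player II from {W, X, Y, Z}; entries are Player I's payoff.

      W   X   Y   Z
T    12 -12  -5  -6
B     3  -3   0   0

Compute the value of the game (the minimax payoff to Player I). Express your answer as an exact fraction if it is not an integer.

Row minima: T → -12, B → -3; maximin = -3.
Column maxima: W → 12, X → -3, Y → 0, Z → 0; minimax = -3.
Since maximin = minimax = -3, there is a saddle point and the value is -3.

-3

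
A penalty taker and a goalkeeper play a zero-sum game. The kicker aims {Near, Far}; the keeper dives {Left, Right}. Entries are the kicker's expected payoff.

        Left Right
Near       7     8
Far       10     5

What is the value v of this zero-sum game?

Row minima: Near → 7, Far → 5; maximin = 7.
Column maxima: Left → 10, Right → 8; minimax = 8.
7 ≠ 8, so there is no saddle point; optimal play is mixed.
Let the kicker play Near with probability p. Expected payoff against Left: 7p + 10(1−p) = −3p + 10; against Right: 8p + 5(1−p) = 3p + 5.
Setting these equal: −3p + 10 = 3p + 5 ⇒ −6p = -5 ⇒ p = 5/6, and the value is (-3)·(5/6) + 10 = 15/2.
For the keeper: with q = P(Left), equating Near's and Far's payoffs gives −q + 8 = 5q + 5 ⇒ q = 1/2.

15/2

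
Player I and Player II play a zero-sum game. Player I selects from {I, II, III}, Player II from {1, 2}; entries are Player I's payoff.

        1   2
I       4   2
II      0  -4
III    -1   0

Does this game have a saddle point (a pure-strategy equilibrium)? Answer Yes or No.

Row minima: I → 2, II → -4, III → -1; maximin = 2.
Column maxima: 1 → 4, 2 → 2; minimax = 2.
maximin = minimax = 2, so a saddle point exists.

Yes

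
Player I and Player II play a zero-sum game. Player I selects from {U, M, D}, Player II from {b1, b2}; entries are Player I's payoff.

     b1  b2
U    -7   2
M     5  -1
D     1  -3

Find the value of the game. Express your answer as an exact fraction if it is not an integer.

1/5

Row minima: U → -7, M → -1, D → -3; maximin = -1.
Column maxima: b1 → 5, b2 → 2; minimax = 2.
-1 ≠ 2, so there is no saddle point; optimal play is mixed.
D is strictly dominated by M, so Player I never plays it.
On the remaining 2×2 (U, M vs b1, b2):
Let Player I play U with probability p. Expected payoff against b1: (-7)p + 5(1−p) = −12p + 5; against b2: 2p + (-1)(1−p) = 3p − 1.
Setting these equal: −12p + 5 = 3p − 1 ⇒ −15p = -6 ⇒ p = 2/5, and the value is (-12)·(2/5) + 5 = 1/5.
For Player II: with q = P(b1), equating U's and M's payoffs gives −9q + 2 = 6q − 1 ⇒ q = 1/5.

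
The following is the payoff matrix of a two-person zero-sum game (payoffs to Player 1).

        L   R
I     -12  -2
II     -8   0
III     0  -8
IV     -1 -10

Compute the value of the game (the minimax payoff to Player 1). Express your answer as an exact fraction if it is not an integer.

-4

Row minima: I → -12, II → -8, III → -8, IV → -10; maximin = -8.
Column maxima: L → 0, R → 0; minimax = 0.
-8 ≠ 0, so there is no saddle point; optimal play is mixed.
I is strictly dominated by II, so Player 1 never plays it.
IV is strictly dominated by III, so Player 1 never plays it.
On the remaining 2×2 (II, III vs L, R):
Let Player 1 play II with probability p. Expected payoff against L: (-8)p + 0(1−p) = −8p; against R: 0p + (-8)(1−p) = 8p − 8.
Setting these equal: −8p = 8p − 8 ⇒ −16p = -8 ⇒ p = 1/2, and the value is (-8)·(1/2) = -4.
For Player 2: with q = P(L), equating II's and III's payoffs gives −8q = 8q − 8 ⇒ q = 1/2.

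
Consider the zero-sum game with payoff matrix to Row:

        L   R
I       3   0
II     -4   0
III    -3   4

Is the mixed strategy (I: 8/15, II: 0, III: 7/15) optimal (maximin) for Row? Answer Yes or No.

No

Against L this mix gives (8/15)·3 + (7/15)·(-3) = 1/5.
Against R this mix gives (8/15)·0 + (7/15)·4 = 28/15.
Column will play L, holding Row to 1/5. Shifting weight toward the row that does better against L would raise this floor (the equalizing mix achieves 6/5 against both L and R), so the proposed strategy is not optimal.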